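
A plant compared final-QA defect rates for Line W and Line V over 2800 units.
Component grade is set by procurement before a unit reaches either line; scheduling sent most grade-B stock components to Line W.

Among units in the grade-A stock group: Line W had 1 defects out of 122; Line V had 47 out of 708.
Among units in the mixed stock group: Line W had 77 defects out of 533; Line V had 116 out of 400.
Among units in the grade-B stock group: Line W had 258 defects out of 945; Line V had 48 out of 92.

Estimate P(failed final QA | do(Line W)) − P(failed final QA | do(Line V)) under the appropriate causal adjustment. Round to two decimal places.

-0.16

Component grade satisfies the back-door criterion: it is not a descendant of the line, and it blocks the spurious path from line to outcome. Adjusting for it (i.e., using the within-component grade rates) gives the causal effect.
Adjusting over the population distribution of component grade: 0.296·(0.008−0.066) + 0.333·(0.144−0.290) + 0.370·(0.273−0.522) = -0.158.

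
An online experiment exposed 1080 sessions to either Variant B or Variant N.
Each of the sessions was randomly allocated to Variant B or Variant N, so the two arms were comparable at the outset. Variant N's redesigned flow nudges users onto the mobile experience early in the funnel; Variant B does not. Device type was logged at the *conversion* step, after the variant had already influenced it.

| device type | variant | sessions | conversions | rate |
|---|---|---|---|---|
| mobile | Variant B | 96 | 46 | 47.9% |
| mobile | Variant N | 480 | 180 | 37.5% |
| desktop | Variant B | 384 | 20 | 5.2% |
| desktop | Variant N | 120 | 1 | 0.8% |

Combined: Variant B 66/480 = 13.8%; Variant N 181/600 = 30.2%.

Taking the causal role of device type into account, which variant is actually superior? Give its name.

Variant B is higher inside every device type stratum but Variant N is higher in aggregate. Whether to stratify depends on how device type relates to the variant.
Stratifying would compare variants among sessions the variants themselves sorted into device type groups — a form of selection on an intermediate. The unconditioned pooled rates give the total causal effect.
Pooled: Variant B 13.8% vs Variant N 30.2%; Variant N is higher overall.

Variant N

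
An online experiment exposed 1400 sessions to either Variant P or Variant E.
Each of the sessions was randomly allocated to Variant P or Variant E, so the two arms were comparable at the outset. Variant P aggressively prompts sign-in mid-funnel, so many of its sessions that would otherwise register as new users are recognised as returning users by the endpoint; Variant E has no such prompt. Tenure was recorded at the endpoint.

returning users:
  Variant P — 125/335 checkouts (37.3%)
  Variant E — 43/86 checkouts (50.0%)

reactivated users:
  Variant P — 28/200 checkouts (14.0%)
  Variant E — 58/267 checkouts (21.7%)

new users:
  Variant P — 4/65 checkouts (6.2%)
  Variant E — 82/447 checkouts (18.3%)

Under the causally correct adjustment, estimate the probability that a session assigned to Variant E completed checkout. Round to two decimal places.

0.23

User tenure is downstream of the variant. One should not condition on a consequence of treatment, so the overall rates are the right comparison.
So P(outcome | do(Variant E)) is just the pooled rate for Variant E: 183/800 = 0.229.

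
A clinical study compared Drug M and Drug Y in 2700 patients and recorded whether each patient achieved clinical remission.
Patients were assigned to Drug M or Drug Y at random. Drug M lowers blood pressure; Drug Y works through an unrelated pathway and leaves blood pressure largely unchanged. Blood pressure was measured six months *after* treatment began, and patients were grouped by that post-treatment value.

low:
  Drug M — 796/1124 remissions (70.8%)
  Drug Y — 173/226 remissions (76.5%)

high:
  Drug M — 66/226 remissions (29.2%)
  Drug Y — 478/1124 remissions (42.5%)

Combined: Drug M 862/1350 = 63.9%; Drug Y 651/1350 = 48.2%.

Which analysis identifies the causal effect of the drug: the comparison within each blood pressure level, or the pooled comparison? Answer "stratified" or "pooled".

Within every blood pressure level Drug Y has the higher rate, yet pooled Drug M does — Simpson's reversal.
Because the drug influences blood pressure, blood pressure is a post-treatment mediator, not a confounder. Stratifying on it would bias the estimate; the causal effect is the crude pooled difference.
Pooled: Drug M 63.9% vs Drug Y 48.2%; Drug M is higher overall.

pooled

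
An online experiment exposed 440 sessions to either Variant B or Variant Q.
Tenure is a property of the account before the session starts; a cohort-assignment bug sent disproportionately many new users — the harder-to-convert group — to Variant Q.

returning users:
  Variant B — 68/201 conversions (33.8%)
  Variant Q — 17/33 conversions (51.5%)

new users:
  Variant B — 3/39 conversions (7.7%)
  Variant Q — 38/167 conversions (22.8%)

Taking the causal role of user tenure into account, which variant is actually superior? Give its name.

Variant Q

The stratified and pooled comparisons disagree (Variant Q wins within each user tenure; Variant B wins overall), so the answer turns on the causal role of user tenure.
User tenure differs across variants for reasons unrelated to any effect of the variant itself, and it separately predicts the outcome — a classic confounder. We must compare within user tenure levels.
Within each level — returning users: 33.8% vs 51.5%; new users: 7.7% vs 22.8% — Variant Q is higher every time.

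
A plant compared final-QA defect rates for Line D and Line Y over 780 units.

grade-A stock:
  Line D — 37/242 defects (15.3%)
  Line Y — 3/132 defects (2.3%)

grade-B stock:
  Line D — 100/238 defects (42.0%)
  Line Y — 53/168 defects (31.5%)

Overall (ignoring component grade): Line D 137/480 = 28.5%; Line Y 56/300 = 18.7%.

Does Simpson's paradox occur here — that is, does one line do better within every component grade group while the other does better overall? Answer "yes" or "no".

no

Within each component grade level (grade-A stock 15.3% vs 2.3%; grade-B stock 42.0% vs 31.5%), Line Y has the lower rate every time. Pooled: 28.5% vs 18.7% — Line Y has the lower rate overall. They agree.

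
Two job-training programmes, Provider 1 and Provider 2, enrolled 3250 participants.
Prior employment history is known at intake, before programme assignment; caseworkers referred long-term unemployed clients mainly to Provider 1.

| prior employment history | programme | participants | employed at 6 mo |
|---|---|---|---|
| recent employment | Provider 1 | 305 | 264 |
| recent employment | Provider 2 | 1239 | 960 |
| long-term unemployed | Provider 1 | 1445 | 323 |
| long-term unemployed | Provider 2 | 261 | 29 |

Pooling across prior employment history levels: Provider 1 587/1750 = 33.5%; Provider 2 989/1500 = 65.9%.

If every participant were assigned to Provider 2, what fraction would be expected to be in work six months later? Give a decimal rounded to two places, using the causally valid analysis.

Here prior employment history is a common cause — it drives both which programme a case falls under and the outcome. The crude comparison mixes populations; the stratum-specific rates are the causally relevant ones.
Standardising Provider 2 to the population prior employment history mix: 0.475·960/1239 + 0.525·29/261 = 0.426.

0.43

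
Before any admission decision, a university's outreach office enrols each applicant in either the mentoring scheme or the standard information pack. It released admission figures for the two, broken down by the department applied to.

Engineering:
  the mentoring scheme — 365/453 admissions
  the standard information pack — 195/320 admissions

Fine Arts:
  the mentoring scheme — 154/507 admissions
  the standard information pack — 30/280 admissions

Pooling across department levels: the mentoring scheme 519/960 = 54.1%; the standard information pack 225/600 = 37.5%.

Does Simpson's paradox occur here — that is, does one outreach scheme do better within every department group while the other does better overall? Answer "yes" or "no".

no

Within each department level (Engineering 80.6% vs 60.9%; Fine Arts 30.4% vs 10.7%), the mentoring scheme has the higher rate every time. Pooled: 54.1% vs 37.5% — the mentoring scheme has the higher rate overall. They agree.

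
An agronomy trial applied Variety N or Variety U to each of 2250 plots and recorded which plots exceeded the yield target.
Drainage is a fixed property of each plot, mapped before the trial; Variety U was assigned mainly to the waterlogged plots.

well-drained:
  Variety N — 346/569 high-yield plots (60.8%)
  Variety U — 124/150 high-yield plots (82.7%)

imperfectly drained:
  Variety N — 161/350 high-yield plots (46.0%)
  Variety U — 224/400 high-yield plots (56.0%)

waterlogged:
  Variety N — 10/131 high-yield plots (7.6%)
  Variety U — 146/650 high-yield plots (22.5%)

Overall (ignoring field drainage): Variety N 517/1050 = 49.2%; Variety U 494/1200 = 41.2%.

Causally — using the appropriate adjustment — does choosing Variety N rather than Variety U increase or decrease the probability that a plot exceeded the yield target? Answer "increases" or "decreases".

Here field drainage is a common cause — it drives both which variety a case falls under and the outcome. The crude comparison mixes populations; the stratum-specific rates are the causally relevant ones.
Within each level — well-drained: 60.8% vs 82.7%; imperfectly drained: 46.0% vs 56.0%; waterlogged: 7.6% vs 22.5% — Variety U is higher every time.

decreases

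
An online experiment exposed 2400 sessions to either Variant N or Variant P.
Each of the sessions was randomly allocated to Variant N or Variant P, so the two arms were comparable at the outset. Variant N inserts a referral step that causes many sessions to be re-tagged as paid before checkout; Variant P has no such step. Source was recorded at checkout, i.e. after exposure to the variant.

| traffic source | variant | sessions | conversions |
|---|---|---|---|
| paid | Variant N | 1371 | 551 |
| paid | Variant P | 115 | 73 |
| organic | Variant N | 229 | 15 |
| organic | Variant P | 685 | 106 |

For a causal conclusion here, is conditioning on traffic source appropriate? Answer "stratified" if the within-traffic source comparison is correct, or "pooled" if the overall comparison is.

The stratified and pooled comparisons disagree (Variant P wins within each traffic source; Variant N wins overall), so the answer turns on the causal role of traffic source.
Traffic source is recorded after the variant and is itself shifted by it — it sits on the causal path from variant to outcome. Conditioning on a mediator would strip out part of the effect we want; the pooled comparison gives the total causal effect.
Pooled: Variant N 35.4% vs Variant P 22.4%; Variant N is higher overall.

pooled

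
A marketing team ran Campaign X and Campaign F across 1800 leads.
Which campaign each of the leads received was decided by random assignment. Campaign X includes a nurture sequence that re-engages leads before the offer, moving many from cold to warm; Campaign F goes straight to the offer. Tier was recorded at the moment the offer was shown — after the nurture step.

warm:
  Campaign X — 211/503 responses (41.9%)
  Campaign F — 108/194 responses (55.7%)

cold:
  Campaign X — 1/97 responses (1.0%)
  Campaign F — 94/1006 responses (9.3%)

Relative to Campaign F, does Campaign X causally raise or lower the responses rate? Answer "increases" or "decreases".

Because the campaign influences engagement tier, engagement tier is a post-treatment mediator, not a confounder. Stratifying on it would bias the estimate; the causal effect is the crude pooled difference.
Pooled: Campaign X 35.3% vs Campaign F 16.8%; Campaign X is higher overall.

increases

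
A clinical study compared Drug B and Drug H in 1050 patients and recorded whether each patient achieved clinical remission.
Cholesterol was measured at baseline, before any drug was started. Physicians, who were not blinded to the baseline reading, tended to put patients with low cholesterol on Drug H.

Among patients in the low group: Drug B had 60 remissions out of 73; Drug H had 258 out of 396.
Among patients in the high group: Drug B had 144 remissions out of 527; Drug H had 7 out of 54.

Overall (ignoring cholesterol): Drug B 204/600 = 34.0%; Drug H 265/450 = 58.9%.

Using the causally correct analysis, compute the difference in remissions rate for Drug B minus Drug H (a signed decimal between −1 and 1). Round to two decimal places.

Drug B is higher inside every cholesterol stratum but Drug H is higher in aggregate. Whether to stratify depends on how cholesterol relates to the drug.
Nothing the drug does changes cholesterol; the imbalance is an allocation artefact. With cholesterol also predicting the outcome, the pooled figure is confounded, and the within-stratum comparison is the causal one.
Adjusting over the population distribution of cholesterol: 0.447·(0.822−0.652) + 0.553·(0.273−0.130) = +0.156.

+0.16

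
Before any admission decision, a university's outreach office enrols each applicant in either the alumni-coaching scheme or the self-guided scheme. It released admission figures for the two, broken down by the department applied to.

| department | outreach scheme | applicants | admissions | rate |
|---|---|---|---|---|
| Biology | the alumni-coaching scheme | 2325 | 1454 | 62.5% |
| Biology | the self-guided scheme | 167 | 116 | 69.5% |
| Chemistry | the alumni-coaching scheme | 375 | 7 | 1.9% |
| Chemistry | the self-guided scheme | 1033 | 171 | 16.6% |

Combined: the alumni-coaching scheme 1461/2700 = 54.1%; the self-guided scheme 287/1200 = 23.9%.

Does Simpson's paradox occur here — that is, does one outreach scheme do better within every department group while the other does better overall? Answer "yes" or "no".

yes

Within each department level (Biology 62.5% vs 69.5%; Chemistry 1.9% vs 16.6%), the self-guided scheme has the higher rate every time. Pooled: 54.1% vs 23.9% — the alumni-coaching scheme has the higher rate overall. The two comparisons disagree.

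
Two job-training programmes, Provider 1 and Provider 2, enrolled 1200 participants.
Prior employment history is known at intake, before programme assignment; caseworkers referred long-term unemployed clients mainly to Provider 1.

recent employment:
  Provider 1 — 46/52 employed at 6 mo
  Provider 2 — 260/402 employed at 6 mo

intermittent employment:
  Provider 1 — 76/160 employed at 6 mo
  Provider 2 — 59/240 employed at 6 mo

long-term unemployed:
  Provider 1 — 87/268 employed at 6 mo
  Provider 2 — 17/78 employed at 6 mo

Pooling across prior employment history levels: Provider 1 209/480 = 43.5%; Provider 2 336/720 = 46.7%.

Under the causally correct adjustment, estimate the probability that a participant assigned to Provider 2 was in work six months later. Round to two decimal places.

The stratified and pooled comparisons disagree (Provider 1 wins within each prior employment history; Provider 2 wins overall), so the answer turns on the causal role of prior employment history.
Prior employment history differs across programmes for reasons unrelated to any effect of the programme itself, and it separately predicts the outcome — a classic confounder. We must compare within prior employment history levels.
Standardising Provider 2 to the population prior employment history mix: 0.378·260/402 + 0.333·59/240 + 0.288·17/78 = 0.389.

0.39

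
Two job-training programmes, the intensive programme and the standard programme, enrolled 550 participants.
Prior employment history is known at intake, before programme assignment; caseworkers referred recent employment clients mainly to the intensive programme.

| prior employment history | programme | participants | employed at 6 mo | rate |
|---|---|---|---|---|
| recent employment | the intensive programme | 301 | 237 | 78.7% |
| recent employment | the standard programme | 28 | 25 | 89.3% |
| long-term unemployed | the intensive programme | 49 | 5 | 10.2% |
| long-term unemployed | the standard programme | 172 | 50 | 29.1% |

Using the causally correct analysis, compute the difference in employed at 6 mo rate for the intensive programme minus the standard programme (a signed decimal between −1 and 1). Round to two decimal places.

Within every prior employment history level the standard programme has the higher rate, yet pooled the intensive programme does — Simpson's reversal.
Prior employment history satisfies the back-door criterion: it is not a descendant of the programme, and it blocks the spurious path from programme to outcome. Adjusting for it (i.e., using the within-prior employment history rates) gives the causal effect.
Adjusting over the population distribution of prior employment history: 0.598·(0.787−0.893) + 0.402·(0.102−0.291) = -0.139.

-0.14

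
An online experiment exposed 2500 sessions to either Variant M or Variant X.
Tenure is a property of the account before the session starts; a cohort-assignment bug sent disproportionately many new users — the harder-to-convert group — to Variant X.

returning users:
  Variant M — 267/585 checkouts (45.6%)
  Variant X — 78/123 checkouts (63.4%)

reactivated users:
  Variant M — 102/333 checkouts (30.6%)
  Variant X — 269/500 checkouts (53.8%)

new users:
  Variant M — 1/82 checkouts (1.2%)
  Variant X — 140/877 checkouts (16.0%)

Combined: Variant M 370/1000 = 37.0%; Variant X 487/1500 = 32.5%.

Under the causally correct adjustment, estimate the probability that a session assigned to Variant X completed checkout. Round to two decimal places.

Within every user tenure level Variant X has the higher rate, yet pooled Variant M does — Simpson's reversal.
User tenure is set before the variant has any effect — it is not caused by the variant — and it independently drives the outcome. That makes it a confounder, so the causal comparison is within user tenure levels.
Standardising Variant X to the population user tenure mix: 0.283·78/123 + 0.333·269/500 + 0.384·140/877 = 0.420.

0.42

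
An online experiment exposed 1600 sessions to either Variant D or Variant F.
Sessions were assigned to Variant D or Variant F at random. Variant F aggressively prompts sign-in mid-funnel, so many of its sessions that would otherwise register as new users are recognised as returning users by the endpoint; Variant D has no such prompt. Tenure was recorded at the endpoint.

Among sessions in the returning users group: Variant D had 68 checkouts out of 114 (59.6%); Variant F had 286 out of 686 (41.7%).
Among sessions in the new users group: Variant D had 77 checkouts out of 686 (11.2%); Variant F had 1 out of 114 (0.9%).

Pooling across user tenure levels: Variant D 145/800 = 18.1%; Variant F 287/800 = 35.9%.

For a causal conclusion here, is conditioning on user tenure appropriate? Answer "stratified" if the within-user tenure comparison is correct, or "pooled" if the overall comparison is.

The distribution of user tenure is itself part of what the variant does — it is an intermediate outcome. Holding it fixed would remove that part of the effect; the total effect is the pooled difference.
Pooled: Variant D 18.1% vs Variant F 35.9%; Variant F is higher overall.

pooled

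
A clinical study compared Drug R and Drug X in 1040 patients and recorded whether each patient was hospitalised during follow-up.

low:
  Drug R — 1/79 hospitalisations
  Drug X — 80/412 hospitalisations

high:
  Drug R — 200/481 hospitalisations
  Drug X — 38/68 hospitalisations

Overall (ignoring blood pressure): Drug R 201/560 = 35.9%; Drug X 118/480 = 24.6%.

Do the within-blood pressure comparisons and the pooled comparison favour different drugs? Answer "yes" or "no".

yes

Within each blood pressure level (low 1.3% vs 19.4%; high 41.6% vs 55.9%), Drug R has the lower rate every time. Pooled: 35.9% vs 24.6% — Drug X has the lower rate overall. The two comparisons disagree.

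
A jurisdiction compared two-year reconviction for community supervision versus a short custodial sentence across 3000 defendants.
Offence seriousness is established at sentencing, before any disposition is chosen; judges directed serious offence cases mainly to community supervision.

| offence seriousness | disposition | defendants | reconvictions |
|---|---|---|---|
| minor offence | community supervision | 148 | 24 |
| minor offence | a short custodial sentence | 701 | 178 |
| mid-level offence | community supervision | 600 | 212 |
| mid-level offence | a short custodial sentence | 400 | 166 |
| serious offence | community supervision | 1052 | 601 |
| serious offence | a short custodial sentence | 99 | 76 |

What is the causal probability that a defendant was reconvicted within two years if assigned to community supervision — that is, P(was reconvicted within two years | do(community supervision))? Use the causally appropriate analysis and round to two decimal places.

community supervision is lower inside every offence seriousness stratum but a short custodial sentence is lower in aggregate. Whether to stratify depends on how offence seriousness relates to the disposition.
Offence seriousness satisfies the back-door criterion: it is not a descendant of the disposition, and it blocks the spurious path from disposition to outcome. Adjusting for it (i.e., using the within-offence seriousness rates) gives the causal effect.
Standardising community supervision to the population offence seriousness mix: 0.283·24/148 + 0.333·212/600 + 0.384·601/1052 = 0.383.

0.38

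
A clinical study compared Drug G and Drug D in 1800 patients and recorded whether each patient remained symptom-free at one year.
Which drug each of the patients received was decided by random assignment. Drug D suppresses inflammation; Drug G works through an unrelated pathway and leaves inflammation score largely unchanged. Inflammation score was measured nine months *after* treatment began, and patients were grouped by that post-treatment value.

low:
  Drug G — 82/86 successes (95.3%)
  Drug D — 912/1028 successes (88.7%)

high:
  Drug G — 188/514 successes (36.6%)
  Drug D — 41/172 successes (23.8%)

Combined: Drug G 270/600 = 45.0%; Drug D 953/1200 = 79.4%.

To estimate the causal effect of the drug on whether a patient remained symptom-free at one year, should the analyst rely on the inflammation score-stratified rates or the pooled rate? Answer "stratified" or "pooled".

pooled

Within every inflammation score level Drug G has the higher rate, yet pooled Drug D does — Simpson's reversal.
The distribution of inflammation score is itself part of what the drug does — it is an intermediate outcome. Holding it fixed would remove that part of the effect; the total effect is the pooled difference.
Pooled: Drug G 45.0% vs Drug D 79.4%; Drug D is higher overall.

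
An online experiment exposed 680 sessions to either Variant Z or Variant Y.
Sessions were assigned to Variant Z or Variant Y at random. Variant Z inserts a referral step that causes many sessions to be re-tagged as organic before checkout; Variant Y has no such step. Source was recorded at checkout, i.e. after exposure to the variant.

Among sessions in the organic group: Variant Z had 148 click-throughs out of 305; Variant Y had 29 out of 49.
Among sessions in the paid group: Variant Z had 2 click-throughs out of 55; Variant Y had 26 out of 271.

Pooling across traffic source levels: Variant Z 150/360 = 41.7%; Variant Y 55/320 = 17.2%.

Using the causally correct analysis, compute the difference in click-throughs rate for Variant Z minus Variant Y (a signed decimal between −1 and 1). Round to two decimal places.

+0.24

Within every traffic source level Variant Y has the higher rate, yet pooled Variant Z does — Simpson's reversal.
Traffic source is recorded after the variant and is itself shifted by it — it sits on the causal path from variant to outcome. Conditioning on a mediator would strip out part of the effect we want; the pooled comparison gives the total causal effect.
The causal difference is the pooled difference: 0.417 − 0.172 = +0.245.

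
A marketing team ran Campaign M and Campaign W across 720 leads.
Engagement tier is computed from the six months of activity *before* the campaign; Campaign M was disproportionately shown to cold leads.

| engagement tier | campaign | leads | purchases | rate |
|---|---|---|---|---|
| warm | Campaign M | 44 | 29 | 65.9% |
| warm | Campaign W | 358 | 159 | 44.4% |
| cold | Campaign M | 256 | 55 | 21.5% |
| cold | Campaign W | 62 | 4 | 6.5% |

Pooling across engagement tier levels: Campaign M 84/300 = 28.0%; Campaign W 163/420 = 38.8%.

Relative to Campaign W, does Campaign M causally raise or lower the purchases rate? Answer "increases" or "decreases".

Engagement tier differs across campaigns for reasons unrelated to any effect of the campaign itself, and it separately predicts the outcome — a classic confounder. We must compare within engagement tier levels.
Within each level — warm: 65.9% vs 44.4%; cold: 21.5% vs 6.5% — Campaign M is higher every time.

increases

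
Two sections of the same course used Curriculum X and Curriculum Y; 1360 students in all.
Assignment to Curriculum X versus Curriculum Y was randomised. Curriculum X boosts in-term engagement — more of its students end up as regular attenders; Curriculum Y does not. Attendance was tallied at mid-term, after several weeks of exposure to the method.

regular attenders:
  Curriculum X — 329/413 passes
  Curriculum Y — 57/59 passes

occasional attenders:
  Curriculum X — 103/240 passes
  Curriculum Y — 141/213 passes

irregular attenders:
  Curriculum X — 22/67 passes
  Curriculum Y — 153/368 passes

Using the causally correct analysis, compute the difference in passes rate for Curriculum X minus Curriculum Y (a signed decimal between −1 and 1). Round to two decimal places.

Within every mid-term attendance level Curriculum Y has the higher rate, yet pooled Curriculum X does — Simpson's reversal.
Mid-term attendance is recorded after the teaching method and is itself shifted by it — it sits on the causal path from teaching method to outcome. Conditioning on a mediator would strip out part of the effect we want; the pooled comparison gives the total causal effect.
The causal difference is the pooled difference: 0.631 − 0.548 = +0.082.

+0.08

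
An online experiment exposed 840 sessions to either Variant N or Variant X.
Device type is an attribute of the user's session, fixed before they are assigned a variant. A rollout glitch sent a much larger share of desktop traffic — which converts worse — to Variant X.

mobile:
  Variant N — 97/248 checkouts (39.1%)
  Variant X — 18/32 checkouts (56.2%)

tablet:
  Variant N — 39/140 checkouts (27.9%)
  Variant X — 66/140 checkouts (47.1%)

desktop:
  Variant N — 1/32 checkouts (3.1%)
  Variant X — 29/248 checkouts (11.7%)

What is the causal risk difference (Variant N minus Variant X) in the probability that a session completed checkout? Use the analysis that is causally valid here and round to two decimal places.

-0.15

Variant X is higher inside every device type stratum but Variant N is higher in aggregate. Whether to stratify depends on how device type relates to the variant.
Nothing the variant does changes device type; the imbalance is an allocation artefact. With device type also predicting the outcome, the pooled figure is confounded, and the within-stratum comparison is the causal one.
Adjusting over the population distribution of device type: 0.333·(0.391−0.562) + 0.333·(0.279−0.471) + 0.333·(0.031−0.117) = -0.150.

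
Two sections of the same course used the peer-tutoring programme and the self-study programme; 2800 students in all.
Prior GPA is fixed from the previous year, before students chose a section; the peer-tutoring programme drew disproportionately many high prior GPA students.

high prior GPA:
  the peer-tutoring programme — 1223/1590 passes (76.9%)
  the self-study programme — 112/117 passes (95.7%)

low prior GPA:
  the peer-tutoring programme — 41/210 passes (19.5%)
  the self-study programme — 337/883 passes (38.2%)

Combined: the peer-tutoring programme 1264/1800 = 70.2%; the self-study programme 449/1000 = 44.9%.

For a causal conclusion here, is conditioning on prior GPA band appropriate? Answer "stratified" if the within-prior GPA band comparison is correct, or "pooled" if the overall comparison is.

The stratified and pooled comparisons disagree (the self-study programme wins within each prior GPA band; the peer-tutoring programme wins overall), so the answer turns on the causal role of prior GPA band.
The imbalance in prior GPA band arose from how students were allocated, not from anything the teaching method did; and prior GPA band independently affects the outcome. The pooled gap is confounded — condition on prior GPA band.
Within each level — high prior GPA: 76.9% vs 95.7%; low prior GPA: 19.5% vs 38.2% — the self-study programme is higher every time.

stratified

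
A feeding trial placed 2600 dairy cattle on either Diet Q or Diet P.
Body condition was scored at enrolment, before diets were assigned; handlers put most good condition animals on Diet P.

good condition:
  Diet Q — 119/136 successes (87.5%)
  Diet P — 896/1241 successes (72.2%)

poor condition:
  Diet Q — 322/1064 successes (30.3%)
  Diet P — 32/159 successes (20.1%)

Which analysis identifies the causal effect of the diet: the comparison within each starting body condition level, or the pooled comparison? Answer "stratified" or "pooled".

stratified

Within every starting body condition level Diet Q has the higher rate, yet pooled Diet P does — Simpson's reversal.
Starting body condition is set before the diet has any effect — it is not caused by the diet — and it independently drives the outcome. That makes it a confounder, so the causal comparison is within starting body condition levels.
Within each level — good condition: 87.5% vs 72.2%; poor condition: 30.3% vs 20.1% — Diet Q is higher every time.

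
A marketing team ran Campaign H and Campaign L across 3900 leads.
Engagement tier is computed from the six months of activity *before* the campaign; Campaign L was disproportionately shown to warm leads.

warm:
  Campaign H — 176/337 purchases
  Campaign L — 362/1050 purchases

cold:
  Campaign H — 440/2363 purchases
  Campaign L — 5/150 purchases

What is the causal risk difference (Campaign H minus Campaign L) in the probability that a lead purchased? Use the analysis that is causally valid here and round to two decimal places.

The stratified and pooled comparisons disagree (Campaign H wins within each engagement tier; Campaign L wins overall), so the answer turns on the causal role of engagement tier.
Nothing the campaign does changes engagement tier; the imbalance is an allocation artefact. With engagement tier also predicting the outcome, the pooled figure is confounded, and the within-stratum comparison is the causal one.
Adjusting over the population distribution of engagement tier: 0.356·(0.522−0.345) + 0.644·(0.186−0.033) = +0.162.

+0.16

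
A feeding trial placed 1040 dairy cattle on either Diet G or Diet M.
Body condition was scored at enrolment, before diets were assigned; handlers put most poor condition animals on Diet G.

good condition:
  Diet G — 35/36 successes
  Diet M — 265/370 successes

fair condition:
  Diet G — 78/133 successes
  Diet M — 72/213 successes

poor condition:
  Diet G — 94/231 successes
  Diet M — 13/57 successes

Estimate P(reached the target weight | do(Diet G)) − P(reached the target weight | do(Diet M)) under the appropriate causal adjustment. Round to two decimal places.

Starting body condition differs across diets for reasons unrelated to any effect of the diet itself, and it separately predicts the outcome — a classic confounder. We must compare within starting body condition levels.
Adjusting over the population distribution of starting body condition: 0.390·(0.972−0.716) + 0.333·(0.586−0.338) + 0.277·(0.407−0.228) = +0.232.

+0.23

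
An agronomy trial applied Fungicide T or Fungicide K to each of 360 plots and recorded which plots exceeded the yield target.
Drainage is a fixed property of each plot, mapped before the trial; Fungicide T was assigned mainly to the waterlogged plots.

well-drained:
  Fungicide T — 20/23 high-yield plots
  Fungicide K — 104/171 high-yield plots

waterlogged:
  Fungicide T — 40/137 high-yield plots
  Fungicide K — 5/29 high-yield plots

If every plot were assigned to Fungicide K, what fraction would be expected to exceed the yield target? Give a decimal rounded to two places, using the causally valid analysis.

The imbalance in field drainage arose from how plots were allocated, not from anything the fungicide did; and field drainage independently affects the outcome. The pooled gap is confounded — condition on field drainage.
Standardising Fungicide K to the population field drainage mix: 0.539·104/171 + 0.461·5/29 = 0.407.

0.41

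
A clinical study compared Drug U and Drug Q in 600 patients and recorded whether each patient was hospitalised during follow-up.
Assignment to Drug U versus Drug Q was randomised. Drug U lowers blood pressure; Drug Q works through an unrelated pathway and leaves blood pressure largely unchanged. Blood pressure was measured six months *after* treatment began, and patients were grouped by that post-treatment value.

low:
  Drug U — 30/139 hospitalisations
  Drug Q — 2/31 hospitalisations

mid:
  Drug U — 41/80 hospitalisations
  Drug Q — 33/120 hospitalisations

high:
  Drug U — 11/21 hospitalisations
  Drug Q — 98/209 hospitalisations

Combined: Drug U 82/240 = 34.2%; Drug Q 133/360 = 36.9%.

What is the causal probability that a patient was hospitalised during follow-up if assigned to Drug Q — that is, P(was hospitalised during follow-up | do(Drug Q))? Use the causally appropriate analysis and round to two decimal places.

Blood pressure is recorded after the drug and is itself shifted by it — it sits on the causal path from drug to outcome. Conditioning on a mediator would strip out part of the effect we want; the pooled comparison gives the total causal effect.
So P(outcome | do(Drug Q)) is just the pooled rate for Drug Q: 133/360 = 0.369.

0.37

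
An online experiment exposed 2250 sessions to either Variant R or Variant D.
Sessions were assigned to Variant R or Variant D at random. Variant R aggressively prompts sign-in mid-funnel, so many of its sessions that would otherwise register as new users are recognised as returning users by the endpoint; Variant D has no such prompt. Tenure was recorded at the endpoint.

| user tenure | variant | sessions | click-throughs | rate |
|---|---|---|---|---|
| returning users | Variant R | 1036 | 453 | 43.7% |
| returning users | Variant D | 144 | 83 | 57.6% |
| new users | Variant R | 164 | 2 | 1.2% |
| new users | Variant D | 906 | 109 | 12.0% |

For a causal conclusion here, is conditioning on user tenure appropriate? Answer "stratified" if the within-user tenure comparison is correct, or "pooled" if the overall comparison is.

pooled

Stratifying would compare variants among sessions the variants themselves sorted into user tenure groups — a form of selection on an intermediate. The unconditioned pooled rates give the total causal effect.
Pooled: Variant R 37.9% vs Variant D 18.3%; Variant R is higher overall.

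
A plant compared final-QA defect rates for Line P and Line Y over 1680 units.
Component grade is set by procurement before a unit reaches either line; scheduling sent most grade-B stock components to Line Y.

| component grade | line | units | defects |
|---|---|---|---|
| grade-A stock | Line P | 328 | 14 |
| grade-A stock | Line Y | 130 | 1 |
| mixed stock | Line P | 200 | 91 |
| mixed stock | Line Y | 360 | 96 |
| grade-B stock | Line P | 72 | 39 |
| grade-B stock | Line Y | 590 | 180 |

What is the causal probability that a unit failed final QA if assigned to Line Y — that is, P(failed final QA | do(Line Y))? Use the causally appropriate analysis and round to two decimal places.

The component grade-specific comparison favours Line Y throughout, but the pooled figures favour Line P. The question is whether to condition on component grade.
Here component grade is a common cause — it drives both which line a case falls under and the outcome. The crude comparison mixes populations; the stratum-specific rates are the causally relevant ones.
Standardising Line Y to the population component grade mix: 0.273·1/130 + 0.333·96/360 + 0.394·180/590 = 0.211.

0.21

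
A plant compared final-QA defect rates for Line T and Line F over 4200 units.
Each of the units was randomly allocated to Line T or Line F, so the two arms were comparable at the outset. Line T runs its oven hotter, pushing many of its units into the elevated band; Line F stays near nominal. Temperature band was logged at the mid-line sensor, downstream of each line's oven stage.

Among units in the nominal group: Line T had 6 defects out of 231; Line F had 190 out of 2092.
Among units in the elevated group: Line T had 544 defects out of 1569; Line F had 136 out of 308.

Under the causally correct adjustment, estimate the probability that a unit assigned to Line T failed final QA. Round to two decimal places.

0.31

Line T is lower inside every in-process temperature band stratum but Line F is lower in aggregate. Whether to stratify depends on how in-process temperature band relates to the line.
Stratifying would compare lines among units the lines themselves sorted into in-process temperature band groups — a form of selection on an intermediate. The unconditioned pooled rates give the total causal effect.
So P(outcome | do(Line T)) is just the pooled rate for Line T: 550/1800 = 0.306.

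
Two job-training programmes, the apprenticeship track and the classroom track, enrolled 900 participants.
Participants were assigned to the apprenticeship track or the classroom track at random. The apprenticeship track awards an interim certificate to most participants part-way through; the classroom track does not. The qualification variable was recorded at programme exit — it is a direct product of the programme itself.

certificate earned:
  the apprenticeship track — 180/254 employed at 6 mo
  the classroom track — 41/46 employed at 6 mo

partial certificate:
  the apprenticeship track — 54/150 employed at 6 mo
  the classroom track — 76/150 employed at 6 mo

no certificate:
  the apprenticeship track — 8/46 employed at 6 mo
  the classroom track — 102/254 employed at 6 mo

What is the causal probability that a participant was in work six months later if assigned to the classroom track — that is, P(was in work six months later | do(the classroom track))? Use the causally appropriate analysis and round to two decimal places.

0.49

the classroom track is higher inside every qualification attained during the programme stratum but the apprenticeship track is higher in aggregate. Whether to stratify depends on how qualification attained during the programme relates to the programme.
Qualification attained during the programme lies on the pathway programme → qualification attained during the programme → outcome, so adjusting for it blocks the indirect effect. For the total causal effect of programme, use the unadjusted pooled rates.
So P(outcome | do(the classroom track)) is just the pooled rate for the classroom track: 219/450 = 0.487.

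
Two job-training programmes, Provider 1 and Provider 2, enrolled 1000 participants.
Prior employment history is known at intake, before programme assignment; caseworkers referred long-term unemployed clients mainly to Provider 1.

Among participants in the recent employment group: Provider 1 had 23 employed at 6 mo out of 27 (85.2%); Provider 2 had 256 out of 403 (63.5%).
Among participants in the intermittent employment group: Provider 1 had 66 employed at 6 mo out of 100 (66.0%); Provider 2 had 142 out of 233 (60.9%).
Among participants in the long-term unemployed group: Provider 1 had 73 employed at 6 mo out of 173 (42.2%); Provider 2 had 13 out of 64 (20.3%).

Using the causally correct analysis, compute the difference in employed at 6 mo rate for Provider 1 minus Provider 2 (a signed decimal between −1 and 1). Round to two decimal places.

Within every prior employment history level Provider 1 has the higher rate, yet pooled Provider 2 does — Simpson's reversal.
Here prior employment history is a common cause — it drives both which programme a case falls under and the outcome. The crude comparison mixes populations; the stratum-specific rates are the causally relevant ones.
Adjusting over the population distribution of prior employment history: 0.430·(0.852−0.635) + 0.333·(0.660−0.609) + 0.237·(0.422−0.203) = +0.162.

+0.16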